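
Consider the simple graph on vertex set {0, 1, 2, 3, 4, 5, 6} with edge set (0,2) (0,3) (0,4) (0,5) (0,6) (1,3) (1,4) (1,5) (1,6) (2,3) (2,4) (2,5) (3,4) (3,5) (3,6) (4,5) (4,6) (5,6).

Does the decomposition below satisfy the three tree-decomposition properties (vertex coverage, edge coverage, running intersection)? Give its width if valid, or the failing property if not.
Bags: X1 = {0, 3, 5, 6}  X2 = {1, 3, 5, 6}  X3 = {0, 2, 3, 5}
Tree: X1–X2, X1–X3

No — vertex 4 appears in no bag.

A tree decomposition must satisfy three properties: every vertex lies in some bag; for every edge, both endpoints lie together in some bag; and for every vertex, the bags containing it form a connected subtree. Here vertex 4 appears in no bag, so the decomposition is invalid.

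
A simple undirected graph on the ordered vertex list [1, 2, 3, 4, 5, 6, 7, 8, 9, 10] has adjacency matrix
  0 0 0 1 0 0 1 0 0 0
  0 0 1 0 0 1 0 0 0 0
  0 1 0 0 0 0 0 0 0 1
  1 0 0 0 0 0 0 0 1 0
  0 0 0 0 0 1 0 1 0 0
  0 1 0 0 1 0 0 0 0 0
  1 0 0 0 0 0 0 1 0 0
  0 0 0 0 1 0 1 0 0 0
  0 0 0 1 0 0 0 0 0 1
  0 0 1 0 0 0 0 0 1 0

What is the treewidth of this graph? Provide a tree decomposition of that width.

Treewidth 2.
Bags: B1 = {2, 5, 6}  B2 = {2, 5, 8}  B3 = {2, 7, 8}  B4 = {1, 2, 7}  B5 = {1, 2, 4}  B6 = {2, 4, 9}  B7 = {2, 9, 10}  B8 = {2, 3, 10}
Tree: B1–B2, B2–B3, B3–B4, B4–B5, B5–B6, B6–B7, B7–B8

The largest bag has 3 vertices, giving width 2; this decomposition certifies tw(G) ≤ 2. The edges 2–6–5–8–7–1–4–9–10–3–2 form a cycle, so G is not a tree and its treewidth is at least 2. Hence tw(G) = 2 exactly.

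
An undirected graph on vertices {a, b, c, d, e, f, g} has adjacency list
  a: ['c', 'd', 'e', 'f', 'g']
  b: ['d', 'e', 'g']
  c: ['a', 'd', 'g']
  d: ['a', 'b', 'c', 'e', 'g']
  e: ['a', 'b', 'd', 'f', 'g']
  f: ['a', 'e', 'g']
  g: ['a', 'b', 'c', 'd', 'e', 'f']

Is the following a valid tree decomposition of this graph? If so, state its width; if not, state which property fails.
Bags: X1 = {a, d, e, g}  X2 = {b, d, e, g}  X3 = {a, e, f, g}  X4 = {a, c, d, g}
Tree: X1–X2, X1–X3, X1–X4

Vertex coverage: the bags together contain {a, b, c, d, e, f, g}, the full vertex set. Edge coverage: each edge of G has both endpoints in at least one bag. Running intersection: for every vertex, the bags containing it form a connected subtree. All three properties hold, so this is a valid tree decomposition of width max|bag| − 1 = 3, and hence tw(G) ≤ 3.

Yes; width 3.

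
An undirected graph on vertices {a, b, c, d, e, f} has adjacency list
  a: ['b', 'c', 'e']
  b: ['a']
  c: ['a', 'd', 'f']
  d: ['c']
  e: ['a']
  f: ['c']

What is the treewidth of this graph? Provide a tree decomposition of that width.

Each bag holds 2 vertices, so the decomposition has width 1, which upper-bounds the treewidth. Since G has at least one edge (e.g. c–a), it is not an edgeless graph, so tw(G) ≥ 1. Hence tw(G) = 1 exactly.

Treewidth 1.
One such decomposition:
Bags: B1 = {a, c}  B2 = {c, d}  B3 = {c, f}  B4 = {a, e}  B5 = {a, b}
Tree: B1–B2, B2–B3, B1–B4, B4–B5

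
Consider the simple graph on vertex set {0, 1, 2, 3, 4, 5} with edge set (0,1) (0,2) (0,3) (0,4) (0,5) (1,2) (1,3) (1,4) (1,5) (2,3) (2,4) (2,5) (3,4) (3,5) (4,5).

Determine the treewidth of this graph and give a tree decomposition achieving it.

With just one bag of size 6, the width is 6 − 1 = 5, so tw(G) ≤ 5. On the other hand G contains the 6-clique {0, 1, 2, 3, 4, 5}. A clique must lie in a single bag of any decomposition, so no decomposition can have width below 5. Hence tw(G) = 5 exactly.

Treewidth 5.
One such decomposition:
Bags: B1 = {0, 1, 2, 3, 4, 5}
Tree: (single bag)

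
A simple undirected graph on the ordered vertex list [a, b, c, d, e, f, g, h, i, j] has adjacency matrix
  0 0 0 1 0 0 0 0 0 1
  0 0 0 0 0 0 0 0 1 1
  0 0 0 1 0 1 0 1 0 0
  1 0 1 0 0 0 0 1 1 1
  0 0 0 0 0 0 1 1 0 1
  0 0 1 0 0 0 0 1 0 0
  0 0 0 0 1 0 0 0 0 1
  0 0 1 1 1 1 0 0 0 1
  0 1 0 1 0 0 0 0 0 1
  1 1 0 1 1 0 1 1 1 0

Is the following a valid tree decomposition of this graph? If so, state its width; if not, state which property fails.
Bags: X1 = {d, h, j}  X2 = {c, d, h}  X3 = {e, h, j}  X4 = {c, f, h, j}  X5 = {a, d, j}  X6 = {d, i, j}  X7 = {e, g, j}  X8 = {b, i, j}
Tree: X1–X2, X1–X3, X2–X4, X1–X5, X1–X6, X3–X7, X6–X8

No — bags containing vertex j are not connected in the tree.

A tree decomposition must satisfy three properties: every vertex lies in some bag; for every edge, both endpoints lie together in some bag; and for every vertex, the bags containing it form a connected subtree. Here bags containing vertex j are not connected in the tree, so the decomposition is invalid.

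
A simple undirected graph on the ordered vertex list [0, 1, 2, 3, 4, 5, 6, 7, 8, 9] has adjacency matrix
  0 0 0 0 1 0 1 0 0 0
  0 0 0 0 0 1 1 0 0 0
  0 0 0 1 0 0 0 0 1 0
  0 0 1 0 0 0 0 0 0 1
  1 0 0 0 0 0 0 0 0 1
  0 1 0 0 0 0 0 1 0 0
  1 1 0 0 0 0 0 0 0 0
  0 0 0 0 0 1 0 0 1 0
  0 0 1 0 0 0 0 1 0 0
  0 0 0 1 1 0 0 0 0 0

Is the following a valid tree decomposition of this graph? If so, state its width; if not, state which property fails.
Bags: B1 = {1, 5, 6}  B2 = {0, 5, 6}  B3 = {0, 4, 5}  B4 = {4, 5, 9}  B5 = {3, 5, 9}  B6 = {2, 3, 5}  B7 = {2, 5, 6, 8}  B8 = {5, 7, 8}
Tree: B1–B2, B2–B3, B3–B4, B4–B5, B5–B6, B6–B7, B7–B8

No — bags containing vertex 6 are not connected in the tree.

A tree decomposition must satisfy three properties: every vertex lies in some bag; for every edge, both endpoints lie together in some bag; and for every vertex, the bags containing it form a connected subtree. Here bags containing vertex 6 are not connected in the tree, so the decomposition is invalid.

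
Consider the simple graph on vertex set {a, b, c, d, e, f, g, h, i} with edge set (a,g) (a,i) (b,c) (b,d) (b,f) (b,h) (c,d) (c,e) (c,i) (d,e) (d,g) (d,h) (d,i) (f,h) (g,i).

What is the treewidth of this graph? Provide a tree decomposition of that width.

Treewidth 2.
One such decomposition:
Bags: B1 = {b, d, h}  B2 = {b, c, d}  B3 = {c, d, i}  B4 = {c, d, e}  B5 = {d, g, i}  B6 = {a, g, i}  B7 = {b, f, h}
Tree: B1–B2, B2–B3, B2–B4, B3–B5, B5–B6, B1–B7

The largest bag has 3 vertices, giving width 2; this decomposition certifies tw(G) ≤ 2. Conversely, {d, g, i} is a clique of size 3, and the vertices of any clique must share a bag in every tree decomposition; so some bag has ≥ 3 vertices and tw(G) ≥ 2. The upper and lower bounds meet at 2, so that is the treewidth.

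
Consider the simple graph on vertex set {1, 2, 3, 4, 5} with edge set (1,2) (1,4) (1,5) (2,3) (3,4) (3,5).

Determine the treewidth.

A width-2 tree decomposition is:
Bags: B1 = {1, 2, 3}  B2 = {1, 3, 4}  B3 = {1, 3, 5}
Tree: B1–B2, B2–B3
Each bag holds 3 vertices, so the decomposition has width 2, which upper-bounds the treewidth. The edges 2–1–4–3–2 form a cycle, so G is not a tree and its treewidth is at least 2. Therefore the treewidth is 2.

2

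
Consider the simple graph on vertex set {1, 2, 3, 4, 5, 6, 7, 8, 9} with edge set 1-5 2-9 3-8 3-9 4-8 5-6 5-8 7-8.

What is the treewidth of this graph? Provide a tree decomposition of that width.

Each bag holds 2 vertices, so the decomposition has width 1, which upper-bounds the treewidth. G has an edge, so its treewidth is at least 1. Combining the bounds, tw(G) = 1.

Treewidth 1.
One optimal decomposition is:
Bags: B1 = {5, 8}  B2 = {3, 8}  B3 = {3, 9}  B4 = {5, 6}  B5 = {2, 9}  B6 = {7, 8}  B7 = {1, 5}  B8 = {4, 8}
Tree: B1–B2, B2–B3, B1–B4, B3–B5, B2–B6, B4–B7, B6–B8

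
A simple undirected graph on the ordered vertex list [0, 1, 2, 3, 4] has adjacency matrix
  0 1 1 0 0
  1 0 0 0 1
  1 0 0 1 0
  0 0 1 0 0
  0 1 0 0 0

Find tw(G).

A width-1 tree decomposition is:
Bags: B1 = {2, 3}  B2 = {0, 2}  B3 = {0, 1}  B4 = {1, 4}
Tree: B1–B2, B2–B3, B3–B4
Every bag has size at most 2, so the width is 2 − 1 = 1 and tw(G) ≤ 1. G has an edge, so its treewidth is at least 1. Combining the bounds, tw(G) = 1.

1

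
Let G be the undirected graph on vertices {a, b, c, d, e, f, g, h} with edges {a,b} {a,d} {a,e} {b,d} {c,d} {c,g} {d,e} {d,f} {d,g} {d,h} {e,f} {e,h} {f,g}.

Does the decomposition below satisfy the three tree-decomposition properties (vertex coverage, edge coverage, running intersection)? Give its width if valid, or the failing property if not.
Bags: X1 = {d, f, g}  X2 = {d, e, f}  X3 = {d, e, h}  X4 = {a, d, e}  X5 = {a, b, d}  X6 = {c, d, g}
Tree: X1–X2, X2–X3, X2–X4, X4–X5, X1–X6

Yes; width 2.

Checking the three conditions: (i) the bags cover all of {a, b, c, d, e, f, g, h}; (ii) for each edge, some bag contains both endpoints; (iii) the bags containing any fixed vertex form a subtree. All hold, so the decomposition is valid with width 3 − 1 = 2.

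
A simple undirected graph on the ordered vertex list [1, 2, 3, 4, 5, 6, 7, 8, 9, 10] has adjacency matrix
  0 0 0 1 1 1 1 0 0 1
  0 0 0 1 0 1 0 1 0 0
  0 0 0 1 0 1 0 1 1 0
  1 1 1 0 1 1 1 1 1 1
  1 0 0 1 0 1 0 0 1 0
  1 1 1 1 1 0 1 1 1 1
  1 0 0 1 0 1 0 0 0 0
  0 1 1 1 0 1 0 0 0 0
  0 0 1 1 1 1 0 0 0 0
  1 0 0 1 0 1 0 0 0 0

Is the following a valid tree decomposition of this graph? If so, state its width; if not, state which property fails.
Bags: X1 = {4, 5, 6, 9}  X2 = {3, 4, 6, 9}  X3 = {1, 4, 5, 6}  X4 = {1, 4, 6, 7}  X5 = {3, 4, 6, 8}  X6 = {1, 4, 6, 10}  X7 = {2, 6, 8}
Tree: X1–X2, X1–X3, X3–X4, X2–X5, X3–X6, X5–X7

A tree decomposition must satisfy three properties: every vertex lies in some bag; for every edge, both endpoints lie together in some bag; and for every vertex, the bags containing it form a connected subtree. Here edge (4,2) lies in no bag, so the decomposition is invalid.

No — edge (4,2) lies in no bag.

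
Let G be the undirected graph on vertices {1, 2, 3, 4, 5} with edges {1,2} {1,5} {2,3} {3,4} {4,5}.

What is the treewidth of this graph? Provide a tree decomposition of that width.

Every bag has size at most 3, so the width is 3 − 1 = 2 and tw(G) ≤ 2. The edges 2–3–4–5–1–2 form a cycle, so G is not a tree and its treewidth is at least 2. Therefore the treewidth is 2.

Treewidth 2.
One such decomposition:
Bags: B1 = {2, 3, 4}  B2 = {2, 4, 5}  B3 = {1, 2, 5}
Tree: B1–B2, B2–B3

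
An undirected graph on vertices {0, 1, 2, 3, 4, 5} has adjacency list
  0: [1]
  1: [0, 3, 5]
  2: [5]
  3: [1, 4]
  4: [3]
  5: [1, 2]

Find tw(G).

1

A width-1 tree decomposition is:
Bags: B1 = {1, 3}  B2 = {1, 5}  B3 = {0, 1}  B4 = {3, 4}  B5 = {2, 5}
Tree: B1–B2, B2–B3, B1–B4, B2–B5
The largest bag has 2 vertices, giving width 1; this decomposition certifies tw(G) ≤ 1. G has an edge, so its treewidth is at least 1. Combining the bounds, tw(G) = 1.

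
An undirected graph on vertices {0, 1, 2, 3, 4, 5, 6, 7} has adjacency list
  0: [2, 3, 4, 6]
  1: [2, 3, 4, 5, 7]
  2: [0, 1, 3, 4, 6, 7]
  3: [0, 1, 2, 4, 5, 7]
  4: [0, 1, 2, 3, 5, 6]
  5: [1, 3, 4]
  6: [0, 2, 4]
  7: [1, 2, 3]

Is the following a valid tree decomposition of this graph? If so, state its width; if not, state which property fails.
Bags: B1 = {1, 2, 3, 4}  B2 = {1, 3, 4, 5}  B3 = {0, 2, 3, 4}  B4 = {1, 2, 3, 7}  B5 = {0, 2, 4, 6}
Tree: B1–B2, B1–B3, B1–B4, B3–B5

Yes; width 3.

Every vertex of G appears in some bag (union = {0, 1, 2, 3, 4, 5, 6, 7}); every edge is covered by a bag; and for each vertex v the set of bags containing v is connected in the bag tree. The decomposition is therefore valid. The largest bag has 4 vertices, so the width is 3.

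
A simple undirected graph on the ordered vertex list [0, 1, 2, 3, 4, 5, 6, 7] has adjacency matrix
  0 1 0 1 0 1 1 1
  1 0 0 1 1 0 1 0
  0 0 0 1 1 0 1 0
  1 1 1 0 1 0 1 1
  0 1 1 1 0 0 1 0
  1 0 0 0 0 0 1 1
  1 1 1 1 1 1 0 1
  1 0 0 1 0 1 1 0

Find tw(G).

A width-3 tree decomposition is:
Bags: B1 = {1, 3, 4, 6}  B2 = {0, 1, 3, 6}  B3 = {0, 3, 6, 7}  B4 = {0, 5, 6, 7}  B5 = {2, 3, 4, 6}
Tree: B1–B2, B2–B3, B3–B4, B1–B5
The largest bag has 4 vertices, giving width 3; this decomposition certifies tw(G) ≤ 3. On the other hand G contains the 4-clique {0, 1, 3, 6}. A clique must lie in a single bag of any decomposition, so no decomposition can have width below 3. Combining the bounds, tw(G) = 3.

3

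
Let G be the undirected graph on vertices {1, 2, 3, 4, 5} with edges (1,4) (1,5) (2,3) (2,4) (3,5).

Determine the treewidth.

2

A width-2 tree decomposition is:
Bags: B1 = {1, 4, 5}  B2 = {3, 4, 5}  B3 = {2, 3, 4}
Tree: B1–B2, B2–B3
Every bag has size at most 3, so the width is 3 − 1 = 2 and tw(G) ≤ 2. The edges 4–1–5–3–2–4 form a cycle, so G is not a tree and its treewidth is at least 2. Combining the bounds, tw(G) = 2.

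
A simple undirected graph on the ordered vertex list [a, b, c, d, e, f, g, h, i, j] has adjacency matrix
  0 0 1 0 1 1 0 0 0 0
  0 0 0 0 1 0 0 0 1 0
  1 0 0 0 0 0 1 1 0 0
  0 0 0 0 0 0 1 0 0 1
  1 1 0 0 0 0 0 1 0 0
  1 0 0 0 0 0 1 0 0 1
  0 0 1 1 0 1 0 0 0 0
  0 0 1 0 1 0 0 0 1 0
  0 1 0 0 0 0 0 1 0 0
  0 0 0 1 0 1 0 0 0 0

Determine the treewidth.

2

A width-2 tree decomposition is:
Bags: B1 = {d, g, j}  B2 = {f, g, j}  B3 = {c, f, g}  B4 = {a, c, f}  B5 = {a, c, h}  B6 = {a, e, h}  B7 = {e, h, i}  B8 = {b, e, i}
Tree: B1–B2, B2–B3, B3–B4, B4–B5, B5–B6, B6–B7, B7–B8
Each bag holds 3 vertices, so the decomposition has width 2, which upper-bounds the treewidth. Since d–j–f–g–d is a cycle in G, G is not acyclic. Forests are exactly the graphs of treewidth ≤ 1, so tw(G) ≥ 2. Hence tw(G) = 2 exactly.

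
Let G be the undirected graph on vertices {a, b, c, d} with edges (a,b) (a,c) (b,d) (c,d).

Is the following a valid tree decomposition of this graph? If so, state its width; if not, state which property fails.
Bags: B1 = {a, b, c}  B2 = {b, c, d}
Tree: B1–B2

Every vertex of G appears in some bag (union = {a, b, c, d}); every edge is covered by a bag; and for each vertex v the set of bags containing v is connected in the bag tree. The decomposition is therefore valid. The largest bag has 3 vertices, so the width is 2.

Yes; width 2.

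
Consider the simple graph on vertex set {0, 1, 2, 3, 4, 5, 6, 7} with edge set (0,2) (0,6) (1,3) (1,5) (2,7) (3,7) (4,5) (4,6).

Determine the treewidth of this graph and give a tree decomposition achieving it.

Each bag holds 3 vertices, so the decomposition has width 2, which upper-bounds the treewidth. Since 0–6–4–5–1–3–7–2–0 is a cycle in G, G is not acyclic. Forests are exactly the graphs of treewidth ≤ 1, so tw(G) ≥ 2. Combining the bounds, tw(G) = 2.

Treewidth 2.
Bags: B1 = {0, 4, 6}  B2 = {0, 4, 5}  B3 = {0, 1, 5}  B4 = {0, 1, 3}  B5 = {0, 3, 7}  B6 = {0, 2, 7}
Tree: B1–B2, B2–B3, B3–B4, B4–B5, B5–B6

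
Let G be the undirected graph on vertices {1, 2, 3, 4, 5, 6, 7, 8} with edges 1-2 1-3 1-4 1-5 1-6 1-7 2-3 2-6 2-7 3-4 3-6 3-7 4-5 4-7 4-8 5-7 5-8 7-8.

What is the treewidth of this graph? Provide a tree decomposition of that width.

Each bag holds 4 vertices, so the decomposition has width 3, which upper-bounds the treewidth. Conversely, {4, 5, 7, 8} is a clique of size 4, and the vertices of any clique must share a bag in every tree decomposition; so some bag has ≥ 4 vertices and tw(G) ≥ 3. Combining the bounds, tw(G) = 3.

Treewidth 3.
Bags: B1 = {1, 3, 4, 7}  B2 = {1, 4, 5, 7}  B3 = {1, 2, 3, 7}  B4 = {4, 5, 7, 8}  B5 = {1, 2, 3, 6}
Tree: B1–B2, B1–B3, B2–B4, B3–B5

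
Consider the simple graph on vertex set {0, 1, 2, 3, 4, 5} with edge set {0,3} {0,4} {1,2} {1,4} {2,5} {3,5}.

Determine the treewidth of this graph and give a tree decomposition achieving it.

Treewidth 2.
Bags: B1 = {0, 3, 4}  B2 = {1, 3, 4}  B3 = {1, 2, 3}  B4 = {2, 3, 5}
Tree: B1–B2, B2–B3, B3–B4

The largest bag has 3 vertices, giving width 2; this decomposition certifies tw(G) ≤ 2. Since 3–0–4–1–2–5–3 is a cycle in G, G is not acyclic. Forests are exactly the graphs of treewidth ≤ 1, so tw(G) ≥ 2. Therefore the treewidth is 2.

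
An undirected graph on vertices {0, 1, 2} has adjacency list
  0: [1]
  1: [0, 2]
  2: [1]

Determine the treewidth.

A width-1 tree decomposition is:
Bags: B1 = {0, 1}  B2 = {1, 2}
Tree: B1–B2
Each bag holds 2 vertices, so the decomposition has width 1, which upper-bounds the treewidth. G has an edge, so its treewidth is at least 1. Hence tw(G) = 1 exactly.

1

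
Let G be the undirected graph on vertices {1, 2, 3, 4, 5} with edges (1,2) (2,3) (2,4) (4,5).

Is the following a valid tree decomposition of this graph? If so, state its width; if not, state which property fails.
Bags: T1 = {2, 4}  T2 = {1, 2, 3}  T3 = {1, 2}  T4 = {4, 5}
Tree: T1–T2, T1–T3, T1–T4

A tree decomposition must satisfy three properties: every vertex lies in some bag; for every edge, both endpoints lie together in some bag; and for every vertex, the bags containing it form a connected subtree. Here bags containing vertex 1 are not connected in the tree, so the decomposition is invalid.

No — bags containing vertex 1 are not connected in the tree.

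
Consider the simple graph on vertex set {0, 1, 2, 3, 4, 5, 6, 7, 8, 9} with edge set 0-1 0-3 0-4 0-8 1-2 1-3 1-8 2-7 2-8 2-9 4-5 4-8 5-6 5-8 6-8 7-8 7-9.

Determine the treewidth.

2

A width-2 tree decomposition is:
Bags: B1 = {2, 7, 8}  B2 = {1, 2, 8}  B3 = {0, 1, 8}  B4 = {2, 7, 9}  B5 = {0, 4, 8}  B6 = {4, 5, 8}  B7 = {5, 6, 8}  B8 = {0, 1, 3}
Tree: B1–B2, B2–B3, B1–B4, B3–B5, B5–B6, B6–B7, B3–B8
Each bag holds 3 vertices, so the decomposition has width 2, which upper-bounds the treewidth. On the other hand G contains the 3-clique {0, 1, 8}. A clique must lie in a single bag of any decomposition, so no decomposition can have width below 2. The upper and lower bounds meet at 2, so that is the treewidth.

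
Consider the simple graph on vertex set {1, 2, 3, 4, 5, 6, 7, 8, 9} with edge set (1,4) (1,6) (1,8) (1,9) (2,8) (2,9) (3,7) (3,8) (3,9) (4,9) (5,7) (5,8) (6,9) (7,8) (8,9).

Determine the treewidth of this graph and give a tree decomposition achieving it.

Every bag has size at most 3, so the width is 3 − 1 = 2 and tw(G) ≤ 2. On the other hand G contains the 3-clique {1, 8, 9}. A clique must lie in a single bag of any decomposition, so no decomposition can have width below 2. Combining the bounds, tw(G) = 2.

Treewidth 2.
One optimal decomposition is:
Bags: B1 = {3, 7, 8}  B2 = {3, 8, 9}  B3 = {1, 8, 9}  B4 = {1, 6, 9}  B5 = {1, 4, 9}  B6 = {5, 7, 8}  B7 = {2, 8, 9}
Tree: B1–B2, B2–B3, B3–B4, B4–B5, B1–B6, B3–B7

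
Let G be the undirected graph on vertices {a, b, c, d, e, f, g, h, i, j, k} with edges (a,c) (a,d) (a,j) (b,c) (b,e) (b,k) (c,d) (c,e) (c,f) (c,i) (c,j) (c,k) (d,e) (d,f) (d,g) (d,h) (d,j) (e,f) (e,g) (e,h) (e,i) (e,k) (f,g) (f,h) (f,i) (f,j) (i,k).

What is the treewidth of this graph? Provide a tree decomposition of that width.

Treewidth 3.
One such decomposition:
Bags: B1 = {c, e, f, i}  B2 = {c, e, i, k}  B3 = {c, d, e, f}  B4 = {c, d, f, j}  B5 = {d, e, f, h}  B6 = {a, c, d, j}  B7 = {b, c, e, k}  B8 = {d, e, f, g}
Tree: B1–B2, B1–B3, B3–B4, B3–B5, B4–B6, B2–B7, B3–B8

Each bag holds 4 vertices, so the decomposition has width 3, which upper-bounds the treewidth. Conversely, {d, e, f, g} is a clique of size 4, and the vertices of any clique must share a bag in every tree decomposition; so some bag has ≥ 4 vertices and tw(G) ≥ 3. The upper and lower bounds meet at 3, so that is the treewidth.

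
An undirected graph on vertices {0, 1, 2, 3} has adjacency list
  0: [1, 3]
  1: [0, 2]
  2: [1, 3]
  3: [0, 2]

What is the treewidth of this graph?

A width-2 tree decomposition is:
Bags: B1 = {0, 1, 3}  B2 = {1, 2, 3}
Tree: B1–B2
Every bag has size at most 3, so the width is 3 − 1 = 2 and tw(G) ≤ 2. The edges 1–0–3–2–1 form a cycle, so G is not a tree and its treewidth is at least 2. Combining the bounds, tw(G) = 2.

2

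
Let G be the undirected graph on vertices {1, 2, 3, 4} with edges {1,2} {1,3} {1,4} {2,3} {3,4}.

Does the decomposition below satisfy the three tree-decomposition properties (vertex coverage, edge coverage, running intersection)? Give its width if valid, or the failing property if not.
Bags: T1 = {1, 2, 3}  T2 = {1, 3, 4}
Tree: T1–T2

Yes; width 2.

Vertex coverage: the bags together contain {1, 2, 3, 4}, the full vertex set. Edge coverage: each edge of G has both endpoints in at least one bag. Running intersection: for every vertex, the bags containing it form a connected subtree. All three properties hold, so this is a valid tree decomposition of width max|bag| − 1 = 2, and hence tw(G) ≤ 2.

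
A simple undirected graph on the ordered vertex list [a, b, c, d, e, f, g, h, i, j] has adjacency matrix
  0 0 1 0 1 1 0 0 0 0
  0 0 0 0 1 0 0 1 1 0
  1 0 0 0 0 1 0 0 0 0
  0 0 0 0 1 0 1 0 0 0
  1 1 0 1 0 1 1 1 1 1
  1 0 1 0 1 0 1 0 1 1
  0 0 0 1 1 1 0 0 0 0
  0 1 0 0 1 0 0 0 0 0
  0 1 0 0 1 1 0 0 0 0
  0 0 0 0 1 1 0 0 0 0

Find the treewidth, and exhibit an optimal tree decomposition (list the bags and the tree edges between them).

Each bag holds 3 vertices, so the decomposition has width 2, which upper-bounds the treewidth. For the lower bound, the 3 vertices {d, e, g} are pairwise adjacent, and any tree decomposition puts a clique entirely inside one bag — forcing width ≥ 2. Combining the bounds, tw(G) = 2.

Treewidth 2.
One optimal decomposition is:
Bags: B1 = {e, f, g}  B2 = {e, f, i}  B3 = {d, e, g}  B4 = {e, f, j}  B5 = {b, e, i}  B6 = {b, e, h}  B7 = {a, e, f}  B8 = {a, c, f}
Tree: B1–B2, B1–B3, B1–B4, B2–B5, B5–B6, B2–B7, B7–B8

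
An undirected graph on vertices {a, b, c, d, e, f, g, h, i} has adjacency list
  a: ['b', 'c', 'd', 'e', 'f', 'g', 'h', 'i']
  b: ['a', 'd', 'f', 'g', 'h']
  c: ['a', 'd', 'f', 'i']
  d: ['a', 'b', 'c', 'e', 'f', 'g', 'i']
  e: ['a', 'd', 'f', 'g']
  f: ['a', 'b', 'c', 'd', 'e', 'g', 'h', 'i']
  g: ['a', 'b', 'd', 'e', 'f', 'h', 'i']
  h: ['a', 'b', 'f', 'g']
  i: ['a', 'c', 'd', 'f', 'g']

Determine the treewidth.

4

A width-4 tree decomposition is:
Bags: B1 = {a, d, f, g, i}  B2 = {a, b, d, f, g}  B3 = {a, d, e, f, g}  B4 = {a, c, d, f, i}  B5 = {a, b, f, g, h}
Tree: B1–B2, B2–B3, B1–B4, B2–B5
The largest bag has 5 vertices, giving width 4; this decomposition certifies tw(G) ≤ 4. Conversely, {a, d, e, f, g} is a clique of size 5, and the vertices of any clique must share a bag in every tree decomposition; so some bag has ≥ 5 vertices and tw(G) ≥ 4. Combining the bounds, tw(G) = 4.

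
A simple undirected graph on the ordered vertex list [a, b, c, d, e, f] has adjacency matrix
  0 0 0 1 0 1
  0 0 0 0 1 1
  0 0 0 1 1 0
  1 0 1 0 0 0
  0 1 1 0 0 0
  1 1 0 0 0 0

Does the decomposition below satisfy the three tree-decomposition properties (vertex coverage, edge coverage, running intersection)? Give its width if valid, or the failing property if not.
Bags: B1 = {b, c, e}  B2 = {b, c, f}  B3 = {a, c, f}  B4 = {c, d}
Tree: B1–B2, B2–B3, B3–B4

A tree decomposition must satisfy three properties: every vertex lies in some bag; for every edge, both endpoints lie together in some bag; and for every vertex, the bags containing it form a connected subtree. Here edge (a,d) lies in no bag, so the decomposition is invalid.

No — edge (a,d) lies in no bag.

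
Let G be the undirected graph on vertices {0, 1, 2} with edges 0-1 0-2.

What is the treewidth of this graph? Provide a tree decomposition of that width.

Every bag has size at most 2, so the width is 2 − 1 = 1 and tw(G) ≤ 1. G has an edge, so its treewidth is at least 1. Hence tw(G) = 1 exactly.

Treewidth 1.
One such decomposition:
Bags: B1 = {0, 1}  B2 = {0, 2}
Tree: B1–B2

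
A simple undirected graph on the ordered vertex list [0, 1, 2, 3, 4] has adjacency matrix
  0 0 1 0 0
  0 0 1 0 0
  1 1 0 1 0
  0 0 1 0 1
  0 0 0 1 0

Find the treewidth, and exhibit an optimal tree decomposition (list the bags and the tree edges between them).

Each bag holds 2 vertices, so the decomposition has width 1, which upper-bounds the treewidth. Any graph with an edge has treewidth ≥ 1, and G has the edge 2–0. Therefore the treewidth is 1.

Treewidth 1.
One optimal decomposition is:
Bags: B1 = {0, 2}  B2 = {1, 2}  B3 = {2, 3}  B4 = {3, 4}
Tree: B1–B2, B1–B3, B3–B4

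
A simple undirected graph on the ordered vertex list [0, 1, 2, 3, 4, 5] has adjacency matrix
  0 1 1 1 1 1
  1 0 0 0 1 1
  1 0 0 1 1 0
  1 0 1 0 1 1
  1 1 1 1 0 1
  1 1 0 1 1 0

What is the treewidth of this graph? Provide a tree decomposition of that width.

Each bag holds 4 vertices, so the decomposition has width 3, which upper-bounds the treewidth. On the other hand G contains the 4-clique {0, 1, 4, 5}. A clique must lie in a single bag of any decomposition, so no decomposition can have width below 3. Therefore the treewidth is 3.

Treewidth 3.
One optimal decomposition is:
Bags: B1 = {0, 1, 4, 5}  B2 = {0, 3, 4, 5}  B3 = {0, 2, 3, 4}
Tree: B1–B2, B2–B3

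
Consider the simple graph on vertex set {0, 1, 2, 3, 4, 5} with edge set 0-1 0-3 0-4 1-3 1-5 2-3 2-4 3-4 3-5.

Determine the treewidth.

A width-2 tree decomposition is:
Bags: B1 = {2, 3, 4}  B2 = {0, 3, 4}  B3 = {0, 1, 3}  B4 = {1, 3, 5}
Tree: B1–B2, B2–B3, B3–B4
Every bag has size at most 3, so the width is 3 − 1 = 2 and tw(G) ≤ 2. On the other hand G contains the 3-clique {0, 1, 3}. A clique must lie in a single bag of any decomposition, so no decomposition can have width below 2. Therefore the treewidth is 2.

2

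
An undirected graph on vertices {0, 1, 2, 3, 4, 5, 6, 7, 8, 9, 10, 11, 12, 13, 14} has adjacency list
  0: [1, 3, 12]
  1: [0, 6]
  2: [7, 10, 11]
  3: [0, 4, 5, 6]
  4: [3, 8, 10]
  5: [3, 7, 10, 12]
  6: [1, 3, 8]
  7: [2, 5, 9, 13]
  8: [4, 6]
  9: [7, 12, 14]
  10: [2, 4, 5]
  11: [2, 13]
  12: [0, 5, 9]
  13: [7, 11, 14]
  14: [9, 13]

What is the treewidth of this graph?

3

A width-3 tree decomposition is:
Bags: B1 = {0, 1, 6, 8}  B2 = {0, 3, 6, 8}  B3 = {0, 3, 4, 8}  B4 = {0, 3, 4, 12}  B5 = {3, 4, 5, 12}  B6 = {4, 5, 10, 12}  B7 = {5, 9, 10, 12}  B8 = {5, 7, 9, 10}  B9 = {2, 7, 9, 10}  B10 = {2, 7, 9, 14}  B11 = {2, 7, 13, 14}  B12 = {2, 11, 13, 14}
Tree: B1–B2, B2–B3, B3–B4, B4–B5, B5–B6, B6–B7, B7–B8, B8–B9, B9–B10, B10–B11, B11–B12
Every bag has size at most 4, so the width is 4 − 1 = 3 and tw(G) ≤ 3. For the lower bound: the 4 vertex sets {1,6,8}, {0}, {3}, {4,5,10,12} are disjoint, each induces a connected subgraph, and every pair is joined by at least one edge of G. Contracting each set to a single vertex therefore yields K_{4} as a minor, and since treewidth is minor-monotone, tw(G) ≥ tw(K_{4}) = 3. The upper and lower bounds meet at 3, so that is the treewidth.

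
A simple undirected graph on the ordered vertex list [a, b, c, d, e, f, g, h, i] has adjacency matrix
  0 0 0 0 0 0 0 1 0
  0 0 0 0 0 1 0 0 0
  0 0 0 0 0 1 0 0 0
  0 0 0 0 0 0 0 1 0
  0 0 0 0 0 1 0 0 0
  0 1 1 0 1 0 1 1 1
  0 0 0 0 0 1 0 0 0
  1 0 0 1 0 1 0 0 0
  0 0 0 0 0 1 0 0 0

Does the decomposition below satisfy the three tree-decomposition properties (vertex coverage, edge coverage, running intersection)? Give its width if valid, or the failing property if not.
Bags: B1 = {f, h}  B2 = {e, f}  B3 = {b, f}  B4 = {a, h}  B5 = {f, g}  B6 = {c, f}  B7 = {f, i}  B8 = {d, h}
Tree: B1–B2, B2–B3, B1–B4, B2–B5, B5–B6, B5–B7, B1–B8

Checking the three conditions: (i) the bags cover all of {a, b, c, d, e, f, g, h, i}; (ii) for each edge, some bag contains both endpoints; (iii) the bags containing any fixed vertex form a subtree. All hold, so the decomposition is valid with width 2 − 1 = 1.

Yes; width 1.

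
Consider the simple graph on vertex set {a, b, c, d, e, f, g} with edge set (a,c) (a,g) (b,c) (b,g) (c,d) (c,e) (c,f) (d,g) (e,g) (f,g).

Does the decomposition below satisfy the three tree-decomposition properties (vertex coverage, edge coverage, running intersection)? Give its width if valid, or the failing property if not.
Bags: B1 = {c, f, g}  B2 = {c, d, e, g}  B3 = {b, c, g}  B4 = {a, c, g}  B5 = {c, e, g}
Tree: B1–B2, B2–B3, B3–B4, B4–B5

A tree decomposition must satisfy three properties: every vertex lies in some bag; for every edge, both endpoints lie together in some bag; and for every vertex, the bags containing it form a connected subtree. Here bags containing vertex e are not connected in the tree, so the decomposition is invalid.

No — bags containing vertex e are not connected in the tree.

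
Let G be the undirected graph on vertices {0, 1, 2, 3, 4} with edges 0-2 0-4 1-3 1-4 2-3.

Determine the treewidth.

A width-2 tree decomposition is:
Bags: B1 = {0, 2, 4}  B2 = {1, 2, 4}  B3 = {1, 2, 3}
Tree: B1–B2, B2–B3
Every bag has size at most 3, so the width is 3 − 1 = 2 and tw(G) ≤ 2. Since 2–0–4–1–3–2 is a cycle in G, G is not acyclic. Forests are exactly the graphs of treewidth ≤ 1, so tw(G) ≥ 2. The upper and lower bounds meet at 2, so that is the treewidth.

2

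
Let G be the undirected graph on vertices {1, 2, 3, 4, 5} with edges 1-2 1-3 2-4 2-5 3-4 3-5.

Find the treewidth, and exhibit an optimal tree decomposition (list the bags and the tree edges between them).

Treewidth 2.
One such decomposition:
Bags: B1 = {2, 3, 4}  B2 = {1, 2, 3}  B3 = {2, 3, 5}
Tree: B1–B2, B2–B3

Each bag holds 3 vertices, so the decomposition has width 2, which upper-bounds the treewidth. The edges 2–4–3–1–2 form a cycle, so G is not a tree and its treewidth is at least 2. Hence tw(G) = 2 exactly.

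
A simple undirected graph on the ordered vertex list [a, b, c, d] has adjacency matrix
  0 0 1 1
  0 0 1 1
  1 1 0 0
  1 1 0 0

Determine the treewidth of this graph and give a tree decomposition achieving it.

Treewidth 2.
Bags: B1 = {a, b, c}  B2 = {a, b, d}
Tree: B1–B2

Every bag has size at most 3, so the width is 3 − 1 = 2 and tw(G) ≤ 2. Since a–c–b–d–a is a cycle in G, G is not acyclic. Forests are exactly the graphs of treewidth ≤ 1, so tw(G) ≥ 2. The upper and lower bounds meet at 2, so that is the treewidth.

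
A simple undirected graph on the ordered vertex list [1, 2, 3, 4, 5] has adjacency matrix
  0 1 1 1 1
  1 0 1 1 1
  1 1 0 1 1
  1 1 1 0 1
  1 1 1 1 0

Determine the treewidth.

A width-4 tree decomposition is:
Bags: B1 = {1, 2, 3, 4, 5}
Tree: (single bag)
With just one bag of size 5, the width is 5 − 1 = 4, so tw(G) ≤ 4. On the other hand G contains the 5-clique {1, 2, 3, 4, 5}. A clique must lie in a single bag of any decomposition, so no decomposition can have width below 4. Therefore the treewidth is 4.

4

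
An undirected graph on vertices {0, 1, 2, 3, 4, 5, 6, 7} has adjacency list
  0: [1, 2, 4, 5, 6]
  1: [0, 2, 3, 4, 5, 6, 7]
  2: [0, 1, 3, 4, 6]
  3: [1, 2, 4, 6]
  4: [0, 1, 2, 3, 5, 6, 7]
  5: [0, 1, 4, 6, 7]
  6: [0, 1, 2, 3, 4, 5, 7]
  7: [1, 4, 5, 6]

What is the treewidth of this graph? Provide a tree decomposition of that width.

Treewidth 4.
One optimal decomposition is:
Bags: B1 = {0, 1, 2, 4, 6}  B2 = {0, 1, 4, 5, 6}  B3 = {1, 4, 5, 6, 7}  B4 = {1, 2, 3, 4, 6}
Tree: B1–B2, B2–B3, B1–B4

Every bag has size at most 5, so the width is 5 − 1 = 4 and tw(G) ≤ 4. For the lower bound, the 5 vertices {0, 1, 2, 4, 6} are pairwise adjacent, and any tree decomposition puts a clique entirely inside one bag — forcing width ≥ 4. Hence tw(G) = 4 exactly.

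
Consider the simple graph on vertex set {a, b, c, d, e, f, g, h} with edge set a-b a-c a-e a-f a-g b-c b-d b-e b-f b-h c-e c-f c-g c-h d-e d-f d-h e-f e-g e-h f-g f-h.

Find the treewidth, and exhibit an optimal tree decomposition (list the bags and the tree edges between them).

Treewidth 4.
One such decomposition:
Bags: B1 = {b, c, e, f, h}  B2 = {b, d, e, f, h}  B3 = {a, b, c, e, f}  B4 = {a, c, e, f, g}
Tree: B1–B2, B1–B3, B3–B4

Each bag holds 5 vertices, so the decomposition has width 4, which upper-bounds the treewidth. Conversely, {a, c, e, f, g} is a clique of size 5, and the vertices of any clique must share a bag in every tree decomposition; so some bag has ≥ 5 vertices and tw(G) ≥ 4. Therefore the treewidth is 4.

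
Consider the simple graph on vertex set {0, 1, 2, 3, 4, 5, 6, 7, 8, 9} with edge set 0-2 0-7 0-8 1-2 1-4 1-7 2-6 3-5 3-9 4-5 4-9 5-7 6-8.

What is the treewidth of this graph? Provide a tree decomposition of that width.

Every bag has size at most 3, so the width is 3 − 1 = 2 and tw(G) ≤ 2. Since 6–8–0–2–6 is a cycle in G, G is not acyclic. Forests are exactly the graphs of treewidth ≤ 1, so tw(G) ≥ 2. Hence tw(G) = 2 exactly.

Treewidth 2.
One optimal decomposition is:
Bags: B1 = {2, 6, 8}  B2 = {0, 2, 8}  B3 = {0, 1, 2}  B4 = {0, 1, 7}  B5 = {1, 4, 7}  B6 = {4, 5, 7}  B7 = {4, 5, 9}  B8 = {3, 5, 9}
Tree: B1–B2, B2–B3, B3–B4, B4–B5, B5–B6, B6–B7, B7–B8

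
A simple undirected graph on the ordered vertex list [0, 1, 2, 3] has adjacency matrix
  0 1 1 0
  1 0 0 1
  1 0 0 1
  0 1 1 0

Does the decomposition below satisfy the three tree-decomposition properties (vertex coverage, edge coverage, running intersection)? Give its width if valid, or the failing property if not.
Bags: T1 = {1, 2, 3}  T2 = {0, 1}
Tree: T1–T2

A tree decomposition must satisfy three properties: every vertex lies in some bag; for every edge, both endpoints lie together in some bag; and for every vertex, the bags containing it form a connected subtree. Here edge (2,0) lies in no bag, so the decomposition is invalid.

No — edge (2,0) lies in no bag.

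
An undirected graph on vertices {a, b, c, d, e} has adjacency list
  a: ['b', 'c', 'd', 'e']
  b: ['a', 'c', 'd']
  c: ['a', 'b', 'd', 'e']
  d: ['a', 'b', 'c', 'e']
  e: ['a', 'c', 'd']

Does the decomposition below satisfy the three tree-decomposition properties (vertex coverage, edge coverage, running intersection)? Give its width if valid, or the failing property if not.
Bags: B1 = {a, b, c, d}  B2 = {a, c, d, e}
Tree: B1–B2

Yes; width 3.

Checking the three conditions: (i) the bags cover all of {a, b, c, d, e}; (ii) for each edge, some bag contains both endpoints; (iii) the bags containing any fixed vertex form a subtree. All hold, so the decomposition is valid with width 4 − 1 = 3.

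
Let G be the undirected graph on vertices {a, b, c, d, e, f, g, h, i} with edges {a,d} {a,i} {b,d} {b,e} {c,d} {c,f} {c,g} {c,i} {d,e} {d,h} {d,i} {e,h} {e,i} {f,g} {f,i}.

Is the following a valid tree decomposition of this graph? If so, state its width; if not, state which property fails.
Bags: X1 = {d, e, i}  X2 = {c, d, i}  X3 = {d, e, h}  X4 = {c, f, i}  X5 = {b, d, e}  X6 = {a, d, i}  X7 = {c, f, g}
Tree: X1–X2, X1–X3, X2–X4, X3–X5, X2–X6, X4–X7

Yes; width 2.

Vertex coverage: the bags together contain {a, b, c, d, e, f, g, h, i}, the full vertex set. Edge coverage: each edge of G has both endpoints in at least one bag. Running intersection: for every vertex, the bags containing it form a connected subtree. All three properties hold, so this is a valid tree decomposition of width max|bag| − 1 = 2, and hence tw(G) ≤ 2.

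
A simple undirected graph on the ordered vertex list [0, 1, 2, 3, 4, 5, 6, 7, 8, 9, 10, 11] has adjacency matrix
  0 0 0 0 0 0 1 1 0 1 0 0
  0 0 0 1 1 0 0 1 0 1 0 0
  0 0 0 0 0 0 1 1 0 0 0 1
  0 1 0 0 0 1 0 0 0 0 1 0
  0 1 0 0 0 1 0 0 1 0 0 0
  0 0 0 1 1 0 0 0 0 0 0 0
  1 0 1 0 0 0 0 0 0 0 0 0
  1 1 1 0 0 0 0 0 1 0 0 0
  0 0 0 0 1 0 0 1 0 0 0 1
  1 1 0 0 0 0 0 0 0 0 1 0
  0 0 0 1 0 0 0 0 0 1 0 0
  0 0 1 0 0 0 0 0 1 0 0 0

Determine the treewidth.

A width-3 tree decomposition is:
Bags: B1 = {2, 6, 8, 11}  B2 = {2, 6, 7, 8}  B3 = {0, 6, 7, 8}  B4 = {0, 4, 7, 8}  B5 = {0, 1, 4, 7}  B6 = {0, 1, 4, 9}  B7 = {1, 4, 5, 9}  B8 = {1, 3, 5, 9}  B9 = {3, 5, 9, 10}
Tree: B1–B2, B2–B3, B3–B4, B4–B5, B5–B6, B6–B7, B7–B8, B8–B9
Every bag has size at most 4, so the width is 4 − 1 = 3 and tw(G) ≤ 3. For the lower bound: the 4 vertex sets {2,6,11}, {8}, {7}, {0,1,4,9} are disjoint, each induces a connected subgraph, and every pair is joined by at least one edge of G. Contracting each set to a single vertex therefore yields K_{4} as a minor, and since treewidth is minor-monotone, tw(G) ≥ tw(K_{4}) = 3. Combining the bounds, tw(G) = 3.

3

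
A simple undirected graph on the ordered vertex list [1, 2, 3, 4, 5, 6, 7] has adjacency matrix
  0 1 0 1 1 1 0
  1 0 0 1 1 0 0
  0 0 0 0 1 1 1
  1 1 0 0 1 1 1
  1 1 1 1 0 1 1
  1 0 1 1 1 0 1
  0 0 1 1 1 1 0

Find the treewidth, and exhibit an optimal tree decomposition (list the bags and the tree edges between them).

The largest bag has 4 vertices, giving width 3; this decomposition certifies tw(G) ≤ 3. Conversely, {3, 5, 6, 7} is a clique of size 4, and the vertices of any clique must share a bag in every tree decomposition; so some bag has ≥ 4 vertices and tw(G) ≥ 3. Hence tw(G) = 3 exactly.

Treewidth 3.
Bags: B1 = {4, 5, 6, 7}  B2 = {1, 4, 5, 6}  B3 = {1, 2, 4, 5}  B4 = {3, 5, 6, 7}
Tree: B1–B2, B2–B3, B1–B4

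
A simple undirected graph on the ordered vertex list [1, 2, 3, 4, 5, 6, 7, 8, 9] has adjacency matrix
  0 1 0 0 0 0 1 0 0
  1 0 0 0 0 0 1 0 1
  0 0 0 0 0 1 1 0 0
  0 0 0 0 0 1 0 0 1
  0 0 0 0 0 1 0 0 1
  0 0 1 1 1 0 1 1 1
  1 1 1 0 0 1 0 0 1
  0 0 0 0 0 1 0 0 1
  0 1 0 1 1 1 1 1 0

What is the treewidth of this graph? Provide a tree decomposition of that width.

Each bag holds 3 vertices, so the decomposition has width 2, which upper-bounds the treewidth. For the lower bound, the 3 vertices {1, 2, 7} are pairwise adjacent, and any tree decomposition puts a clique entirely inside one bag — forcing width ≥ 2. Combining the bounds, tw(G) = 2.

Treewidth 2.
Bags: B1 = {2, 7, 9}  B2 = {6, 7, 9}  B3 = {4, 6, 9}  B4 = {5, 6, 9}  B5 = {6, 8, 9}  B6 = {3, 6, 7}  B7 = {1, 2, 7}
Tree: B1–B2, B2–B3, B3–B4, B3–B5, B2–B6, B1–B7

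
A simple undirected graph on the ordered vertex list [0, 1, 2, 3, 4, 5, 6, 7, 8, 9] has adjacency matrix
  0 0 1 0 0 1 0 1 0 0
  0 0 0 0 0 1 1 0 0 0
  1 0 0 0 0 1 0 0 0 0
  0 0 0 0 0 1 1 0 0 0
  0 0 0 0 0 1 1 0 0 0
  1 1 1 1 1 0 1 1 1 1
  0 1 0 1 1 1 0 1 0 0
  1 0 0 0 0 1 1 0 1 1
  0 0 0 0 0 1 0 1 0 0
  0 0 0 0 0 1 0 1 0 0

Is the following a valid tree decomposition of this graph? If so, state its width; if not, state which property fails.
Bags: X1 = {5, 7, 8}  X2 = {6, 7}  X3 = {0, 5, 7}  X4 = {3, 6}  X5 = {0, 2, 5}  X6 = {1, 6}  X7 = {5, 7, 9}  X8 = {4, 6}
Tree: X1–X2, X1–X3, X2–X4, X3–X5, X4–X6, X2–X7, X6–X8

A tree decomposition must satisfy three properties: every vertex lies in some bag; for every edge, both endpoints lie together in some bag; and for every vertex, the bags containing it form a connected subtree. Here edge (5,6) lies in no bag, so the decomposition is invalid.

No — edge (5,6) lies in no bag.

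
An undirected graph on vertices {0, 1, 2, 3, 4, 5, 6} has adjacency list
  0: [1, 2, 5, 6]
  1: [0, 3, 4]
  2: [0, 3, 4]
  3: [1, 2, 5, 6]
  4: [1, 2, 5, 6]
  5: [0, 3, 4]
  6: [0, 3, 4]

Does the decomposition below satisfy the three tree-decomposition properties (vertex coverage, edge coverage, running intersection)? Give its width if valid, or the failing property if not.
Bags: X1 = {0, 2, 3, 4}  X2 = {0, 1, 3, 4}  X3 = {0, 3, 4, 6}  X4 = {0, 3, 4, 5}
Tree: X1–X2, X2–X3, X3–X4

Every vertex of G appears in some bag (union = {0, 1, 2, 3, 4, 5, 6}); every edge is covered by a bag; and for each vertex v the set of bags containing v is connected in the bag tree. The decomposition is therefore valid. The largest bag has 4 vertices, so the width is 3.

Yes; width 3.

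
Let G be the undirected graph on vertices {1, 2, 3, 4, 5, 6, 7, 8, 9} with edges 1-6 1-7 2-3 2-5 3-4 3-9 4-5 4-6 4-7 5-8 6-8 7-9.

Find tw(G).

3

A width-3 tree decomposition is:
Bags: B1 = {1, 3, 7, 9}  B2 = {1, 3, 4, 7}  B3 = {1, 3, 4, 6}  B4 = {2, 3, 4, 6}  B5 = {2, 4, 5, 6}  B6 = {2, 5, 6, 8}
Tree: B1–B2, B2–B3, B3–B4, B4–B5, B5–B6
Each bag holds 4 vertices, so the decomposition has width 3, which upper-bounds the treewidth. For the lower bound: the 4 vertex sets {1,7,9}, {3}, {4}, {2,5,6,8} are disjoint, each induces a connected subgraph, and every pair is joined by at least one edge of G. Contracting each set to a single vertex therefore yields K_{4} as a minor, and since treewidth is minor-monotone, tw(G) ≥ tw(K_{4}) = 3. Hence tw(G) = 3 exactly.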